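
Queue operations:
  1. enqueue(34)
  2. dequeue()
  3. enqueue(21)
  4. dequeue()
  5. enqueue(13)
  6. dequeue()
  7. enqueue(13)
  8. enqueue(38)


enqueue(34) -> [34]
dequeue()->34, []
enqueue(21) -> [21]
dequeue()->21, []
enqueue(13) -> [13]
dequeue()->13, []
enqueue(13) -> [13]
enqueue(38) -> [13, 38]

Final queue: [13, 38]


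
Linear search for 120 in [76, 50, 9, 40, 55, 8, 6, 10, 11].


i=0: 76!=120
i=1: 50!=120
i=2: 9!=120
i=3: 40!=120
i=4: 55!=120
i=5: 8!=120
i=6: 6!=120
i=7: 10!=120
i=8: 11!=120

Not found, 9 comps


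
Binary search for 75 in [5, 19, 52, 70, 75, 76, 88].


Step 1: lo=0, hi=6, mid=3, val=70
Step 2: lo=4, hi=6, mid=5, val=76
Step 3: lo=4, hi=4, mid=4, val=75

Found at index 4


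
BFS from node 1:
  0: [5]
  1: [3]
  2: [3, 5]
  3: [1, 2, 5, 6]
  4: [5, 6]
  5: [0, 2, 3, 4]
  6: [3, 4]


Visit 1, enqueue [3]
Visit 3, enqueue [2, 5, 6]
Visit 2, enqueue []
Visit 5, enqueue [0, 4]
Visit 6, enqueue []
Visit 0, enqueue []
Visit 4, enqueue []

BFS order: [1, 3, 2, 5, 6, 0, 4]


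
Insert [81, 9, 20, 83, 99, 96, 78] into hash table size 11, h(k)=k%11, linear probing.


Insert 81: h=4 -> slot 4
Insert 9: h=9 -> slot 9
Insert 20: h=9, 1 probes -> slot 10
Insert 83: h=6 -> slot 6
Insert 99: h=0 -> slot 0
Insert 96: h=8 -> slot 8
Insert 78: h=1 -> slot 1

Table: [99, 78, None, None, 81, None, 83, None, 96, 9, 20]


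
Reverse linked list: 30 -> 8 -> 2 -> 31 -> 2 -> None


Step 1: curr=30, set curr.next=prev(None) | reversed so far: 30
Step 2: curr=8, set curr.next=prev(30) | reversed so far: 8 -> 30
Step 3: curr=2, set curr.next=prev(8) | reversed so far: 2 -> 8 -> 30
Step 4: curr=31, set curr.next=prev(2) | reversed so far: 31 -> 2 -> 8 -> 30
Step 5: curr=2, set curr.next=prev(31) | reversed so far: 2 -> 31 -> 2 -> 8 -> 30

2 -> 31 -> 2 -> 8 -> 30 -> None


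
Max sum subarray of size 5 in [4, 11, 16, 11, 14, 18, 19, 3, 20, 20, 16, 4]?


[0:5]: 56
[1:6]: 70
[2:7]: 78
[3:8]: 65
[4:9]: 74
[5:10]: 80
[6:11]: 78
[7:12]: 63

Max: 80 at [5:10]


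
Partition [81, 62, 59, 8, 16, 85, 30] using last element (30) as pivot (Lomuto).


Pivot: 30
  8 <= 30: swap -> [8, 62, 59, 81, 16, 85, 30]
  16 <= 30: swap -> [8, 16, 59, 81, 62, 85, 30]
Place pivot at 2: [8, 16, 30, 81, 62, 85, 59]

Partitioned: [8, 16, 30, 81, 62, 85, 59]


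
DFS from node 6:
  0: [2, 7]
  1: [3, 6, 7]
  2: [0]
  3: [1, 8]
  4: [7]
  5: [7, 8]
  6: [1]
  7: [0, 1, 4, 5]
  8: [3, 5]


Visit 6, push [1]
Visit 1, push [7, 3]
Visit 3, push [8]
Visit 8, push [5]
Visit 5, push [7]
Visit 7, push [4, 0]
Visit 0, push [2]
Visit 2, push []
Visit 4, push []

DFS order: [6, 1, 3, 8, 5, 7, 0, 2, 4]


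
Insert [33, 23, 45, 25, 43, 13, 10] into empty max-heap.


Insert 33: [33]
Insert 23: [33, 23]
Insert 45: [45, 23, 33]
Insert 25: [45, 25, 33, 23]
Insert 43: [45, 43, 33, 23, 25]
Insert 13: [45, 43, 33, 23, 25, 13]
Insert 10: [45, 43, 33, 23, 25, 13, 10]

Final heap: [45, 43, 33, 23, 25, 13, 10]


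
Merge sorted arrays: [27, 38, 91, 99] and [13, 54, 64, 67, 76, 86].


Take 13 from B
Take 27 from A
Take 38 from A
Take 54 from B
Take 64 from B
Take 67 from B
Take 76 from B
Take 86 from B

Merged: [13, 27, 38, 54, 64, 67, 76, 86, 91, 99]


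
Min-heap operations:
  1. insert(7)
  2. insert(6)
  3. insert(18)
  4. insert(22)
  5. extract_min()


insert(7) -> [7]
insert(6) -> [6, 7]
insert(18) -> [6, 7, 18]
insert(22) -> [6, 7, 18, 22]
extract_min()->6, [7, 22, 18]

Final heap: [7, 22, 18]


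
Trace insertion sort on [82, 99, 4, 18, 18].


Initial: [82, 99, 4, 18, 18]
Insert 99: [82, 99, 4, 18, 18]
Insert 4: [4, 82, 99, 18, 18]
Insert 18: [4, 18, 82, 99, 18]
Insert 18: [4, 18, 18, 82, 99]

Sorted: [4, 18, 18, 82, 99]


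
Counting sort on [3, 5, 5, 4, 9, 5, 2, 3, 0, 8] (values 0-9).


Input: [3, 5, 5, 4, 9, 5, 2, 3, 0, 8]
Counts: [1, 0, 1, 2, 1, 3, 0, 0, 1, 1]

Sorted: [0, 2, 3, 3, 4, 5, 5, 5, 8, 9]


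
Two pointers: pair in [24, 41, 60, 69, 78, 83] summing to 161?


lo=0(24)+hi=5(83)=107
lo=1(41)+hi=5(83)=124
lo=2(60)+hi=5(83)=143
lo=3(69)+hi=5(83)=152
lo=4(78)+hi=5(83)=161

Yes: 78+83=161


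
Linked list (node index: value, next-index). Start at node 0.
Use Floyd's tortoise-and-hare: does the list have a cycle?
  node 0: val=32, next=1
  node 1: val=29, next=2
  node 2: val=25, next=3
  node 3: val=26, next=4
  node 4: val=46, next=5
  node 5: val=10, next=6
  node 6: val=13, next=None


Floyd's tortoise (slow, +1) and hare (fast, +2):
  init: slow=0, fast=0
  step 1: slow=1, fast=2
  step 2: slow=2, fast=4
  step 3: slow=3, fast=6
  step 4: fast -> None, no cycle

Cycle: no


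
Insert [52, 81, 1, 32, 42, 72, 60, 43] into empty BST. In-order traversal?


Insert 52: root
Insert 81: R from 52
Insert 1: L from 52
Insert 32: L from 52 -> R from 1
Insert 42: L from 52 -> R from 1 -> R from 32
Insert 72: R from 52 -> L from 81
Insert 60: R from 52 -> L from 81 -> L from 72
Insert 43: L from 52 -> R from 1 -> R from 32 -> R from 42

In-order: [1, 32, 42, 43, 52, 60, 72, 81]


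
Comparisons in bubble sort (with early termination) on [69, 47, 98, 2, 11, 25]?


Algorithm: bubble sort (with early termination)
Input: [69, 47, 98, 2, 11, 25]
Sorted: [2, 11, 25, 47, 69, 98]

14


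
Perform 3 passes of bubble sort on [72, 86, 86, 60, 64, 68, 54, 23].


Initial: [72, 86, 86, 60, 64, 68, 54, 23]
Pass 1: [72, 86, 60, 64, 68, 54, 23, 86] (5 swaps)
Pass 2: [72, 60, 64, 68, 54, 23, 86, 86] (5 swaps)
Pass 3: [60, 64, 68, 54, 23, 72, 86, 86] (5 swaps)

After 3 passes: [60, 64, 68, 54, 23, 72, 86, 86]


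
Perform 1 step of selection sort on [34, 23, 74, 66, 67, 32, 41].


Initial: [34, 23, 74, 66, 67, 32, 41]
Step 1: min=23 at 1
  Swap: [23, 34, 74, 66, 67, 32, 41]

After 1 step: [23, 34, 74, 66, 67, 32, 41]


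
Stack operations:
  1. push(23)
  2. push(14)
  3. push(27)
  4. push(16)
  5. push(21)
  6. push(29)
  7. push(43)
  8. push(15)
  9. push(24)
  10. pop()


push(23) -> [23]
push(14) -> [23, 14]
push(27) -> [23, 14, 27]
push(16) -> [23, 14, 27, 16]
push(21) -> [23, 14, 27, 16, 21]
push(29) -> [23, 14, 27, 16, 21, 29]
push(43) -> [23, 14, 27, 16, 21, 29, 43]
push(15) -> [23, 14, 27, 16, 21, 29, 43, 15]
push(24) -> [23, 14, 27, 16, 21, 29, 43, 15, 24]
pop()->24, [23, 14, 27, 16, 21, 29, 43, 15]

Final stack: [23, 14, 27, 16, 21, 29, 43, 15]


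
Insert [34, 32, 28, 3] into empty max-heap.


Insert 34: [34]
Insert 32: [34, 32]
Insert 28: [34, 32, 28]
Insert 3: [34, 32, 28, 3]

Final heap: [34, 32, 28, 3]


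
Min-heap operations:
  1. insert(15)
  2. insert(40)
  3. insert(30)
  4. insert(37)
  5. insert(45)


insert(15) -> [15]
insert(40) -> [15, 40]
insert(30) -> [15, 40, 30]
insert(37) -> [15, 37, 30, 40]
insert(45) -> [15, 37, 30, 40, 45]

Final heap: [15, 37, 30, 40, 45]


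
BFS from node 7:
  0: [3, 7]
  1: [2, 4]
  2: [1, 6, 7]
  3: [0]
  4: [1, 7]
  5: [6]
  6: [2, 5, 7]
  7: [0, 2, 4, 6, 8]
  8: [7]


Visit 7, enqueue [0, 2, 4, 6, 8]
Visit 0, enqueue [3]
Visit 2, enqueue [1]
Visit 4, enqueue []
Visit 6, enqueue [5]
Visit 8, enqueue []
Visit 3, enqueue []
Visit 1, enqueue []
Visit 5, enqueue []

BFS order: [7, 0, 2, 4, 6, 8, 3, 1, 5]


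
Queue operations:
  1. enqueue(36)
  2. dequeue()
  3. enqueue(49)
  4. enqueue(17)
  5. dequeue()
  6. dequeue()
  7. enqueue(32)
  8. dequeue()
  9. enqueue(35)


enqueue(36) -> [36]
dequeue()->36, []
enqueue(49) -> [49]
enqueue(17) -> [49, 17]
dequeue()->49, [17]
dequeue()->17, []
enqueue(32) -> [32]
dequeue()->32, []
enqueue(35) -> [35]

Final queue: [35]


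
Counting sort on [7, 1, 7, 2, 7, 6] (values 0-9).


Input: [7, 1, 7, 2, 7, 6]
Counts: [0, 1, 1, 0, 0, 0, 1, 3, 0, 0]

Sorted: [1, 2, 6, 7, 7, 7]


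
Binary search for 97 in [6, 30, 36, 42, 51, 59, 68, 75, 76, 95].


Step 1: lo=0, hi=9, mid=4, val=51
Step 2: lo=5, hi=9, mid=7, val=75
Step 3: lo=8, hi=9, mid=8, val=76
Step 4: lo=9, hi=9, mid=9, val=95

Not found


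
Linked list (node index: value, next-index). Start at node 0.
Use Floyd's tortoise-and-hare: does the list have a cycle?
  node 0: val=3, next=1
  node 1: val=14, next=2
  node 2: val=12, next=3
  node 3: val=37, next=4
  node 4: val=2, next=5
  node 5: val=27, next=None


Floyd's tortoise (slow, +1) and hare (fast, +2):
  init: slow=0, fast=0
  step 1: slow=1, fast=2
  step 2: slow=2, fast=4
  step 3: fast 4->5->None, no cycle

Cycle: no


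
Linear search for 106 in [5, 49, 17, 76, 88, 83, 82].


i=0: 5!=106
i=1: 49!=106
i=2: 17!=106
i=3: 76!=106
i=4: 88!=106
i=5: 83!=106
i=6: 82!=106

Not found, 7 comps


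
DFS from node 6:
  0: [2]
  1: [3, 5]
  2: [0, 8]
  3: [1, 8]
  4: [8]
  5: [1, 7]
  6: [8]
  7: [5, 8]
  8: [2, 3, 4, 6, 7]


Visit 6, push [8]
Visit 8, push [7, 4, 3, 2]
Visit 2, push [0]
Visit 0, push []
Visit 3, push [1]
Visit 1, push [5]
Visit 5, push [7]
Visit 7, push []
Visit 4, push []

DFS order: [6, 8, 2, 0, 3, 1, 5, 7, 4]


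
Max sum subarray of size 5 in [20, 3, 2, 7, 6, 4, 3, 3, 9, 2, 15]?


[0:5]: 38
[1:6]: 22
[2:7]: 22
[3:8]: 23
[4:9]: 25
[5:10]: 21
[6:11]: 32

Max: 38 at [0:5]


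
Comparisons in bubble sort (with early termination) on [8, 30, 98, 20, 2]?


Algorithm: bubble sort (with early termination)
Input: [8, 30, 98, 20, 2]
Sorted: [2, 8, 20, 30, 98]

10


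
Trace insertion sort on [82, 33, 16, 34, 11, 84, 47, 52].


Initial: [82, 33, 16, 34, 11, 84, 47, 52]
Insert 33: [33, 82, 16, 34, 11, 84, 47, 52]
Insert 16: [16, 33, 82, 34, 11, 84, 47, 52]
Insert 34: [16, 33, 34, 82, 11, 84, 47, 52]
Insert 11: [11, 16, 33, 34, 82, 84, 47, 52]
Insert 84: [11, 16, 33, 34, 82, 84, 47, 52]
Insert 47: [11, 16, 33, 34, 47, 82, 84, 52]
Insert 52: [11, 16, 33, 34, 47, 52, 82, 84]

Sorted: [11, 16, 33, 34, 47, 52, 82, 84]


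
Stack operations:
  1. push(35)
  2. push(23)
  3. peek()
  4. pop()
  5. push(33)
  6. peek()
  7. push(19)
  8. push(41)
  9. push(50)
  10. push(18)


push(35) -> [35]
push(23) -> [35, 23]
peek()->23
pop()->23, [35]
push(33) -> [35, 33]
peek()->33
push(19) -> [35, 33, 19]
push(41) -> [35, 33, 19, 41]
push(50) -> [35, 33, 19, 41, 50]
push(18) -> [35, 33, 19, 41, 50, 18]

Final stack: [35, 33, 19, 41, 50, 18]


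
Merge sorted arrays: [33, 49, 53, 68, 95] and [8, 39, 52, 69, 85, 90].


Take 8 from B
Take 33 from A
Take 39 from B
Take 49 from A
Take 52 from B
Take 53 from A
Take 68 from A
Take 69 from B
Take 85 from B
Take 90 from B

Merged: [8, 33, 39, 49, 52, 53, 68, 69, 85, 90, 95]


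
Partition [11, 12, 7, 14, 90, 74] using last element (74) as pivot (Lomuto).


Pivot: 74
  11 <= 74: advance i (no swap)
  12 <= 74: advance i (no swap)
  7 <= 74: advance i (no swap)
  14 <= 74: advance i (no swap)
Place pivot at 4: [11, 12, 7, 14, 74, 90]

Partitioned: [11, 12, 7, 14, 74, 90]


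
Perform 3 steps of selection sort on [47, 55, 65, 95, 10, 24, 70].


Initial: [47, 55, 65, 95, 10, 24, 70]
Step 1: min=10 at 4
  Swap: [10, 55, 65, 95, 47, 24, 70]
Step 2: min=24 at 5
  Swap: [10, 24, 65, 95, 47, 55, 70]
Step 3: min=47 at 4
  Swap: [10, 24, 47, 95, 65, 55, 70]

After 3 steps: [10, 24, 47, 95, 65, 55, 70]


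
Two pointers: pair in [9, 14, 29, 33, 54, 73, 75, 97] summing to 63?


lo=0(9)+hi=7(97)=106
lo=0(9)+hi=6(75)=84
lo=0(9)+hi=5(73)=82
lo=0(9)+hi=4(54)=63

Yes: 9+54=63


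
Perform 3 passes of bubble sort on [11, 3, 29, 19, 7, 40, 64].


Initial: [11, 3, 29, 19, 7, 40, 64]
Pass 1: [3, 11, 19, 7, 29, 40, 64] (3 swaps)
Pass 2: [3, 11, 7, 19, 29, 40, 64] (1 swaps)
Pass 3: [3, 7, 11, 19, 29, 40, 64] (1 swaps)

After 3 passes: [3, 7, 11, 19, 29, 40, 64]


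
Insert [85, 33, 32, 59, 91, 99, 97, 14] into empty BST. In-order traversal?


Insert 85: root
Insert 33: L from 85
Insert 32: L from 85 -> L from 33
Insert 59: L from 85 -> R from 33
Insert 91: R from 85
Insert 99: R from 85 -> R from 91
Insert 97: R from 85 -> R from 91 -> L from 99
Insert 14: L from 85 -> L from 33 -> L from 32

In-order: [14, 32, 33, 59, 85, 91, 97, 99]


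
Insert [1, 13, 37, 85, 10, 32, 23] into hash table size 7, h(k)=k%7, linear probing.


Insert 1: h=1 -> slot 1
Insert 13: h=6 -> slot 6
Insert 37: h=2 -> slot 2
Insert 85: h=1, 2 probes -> slot 3
Insert 10: h=3, 1 probes -> slot 4
Insert 32: h=4, 1 probes -> slot 5
Insert 23: h=2, 5 probes -> slot 0

Table: [23, 1, 37, 85, 10, 32, 13]


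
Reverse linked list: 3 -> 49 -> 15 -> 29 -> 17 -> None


Step 1: curr=3, set curr.next=prev(None) | reversed so far: 3
Step 2: curr=49, set curr.next=prev(3) | reversed so far: 49 -> 3
Step 3: curr=15, set curr.next=prev(49) | reversed so far: 15 -> 49 -> 3
Step 4: curr=29, set curr.next=prev(15) | reversed so far: 29 -> 15 -> 49 -> 3
Step 5: curr=17, set curr.next=prev(29) | reversed so far: 17 -> 29 -> 15 -> 49 -> 3

17 -> 29 -> 15 -> 49 -> 3 -> None


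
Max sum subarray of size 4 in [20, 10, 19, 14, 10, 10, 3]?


[0:4]: 63
[1:5]: 53
[2:6]: 53
[3:7]: 37

Max: 63 at [0:4]


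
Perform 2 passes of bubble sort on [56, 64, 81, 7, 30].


Initial: [56, 64, 81, 7, 30]
Pass 1: [56, 64, 7, 30, 81] (2 swaps)
Pass 2: [56, 7, 30, 64, 81] (2 swaps)

After 2 passes: [56, 7, 30, 64, 81]


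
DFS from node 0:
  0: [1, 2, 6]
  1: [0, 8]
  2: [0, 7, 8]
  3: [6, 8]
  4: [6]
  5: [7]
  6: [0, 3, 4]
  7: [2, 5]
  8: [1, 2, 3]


Visit 0, push [6, 2, 1]
Visit 1, push [8]
Visit 8, push [3, 2]
Visit 2, push [7]
Visit 7, push [5]
Visit 5, push []
Visit 3, push [6]
Visit 6, push [4]
Visit 4, push []

DFS order: [0, 1, 8, 2, 7, 5, 3, 6, 4]


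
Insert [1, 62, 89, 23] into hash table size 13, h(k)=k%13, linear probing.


Insert 1: h=1 -> slot 1
Insert 62: h=10 -> slot 10
Insert 89: h=11 -> slot 11
Insert 23: h=10, 2 probes -> slot 12

Table: [None, 1, None, None, None, None, None, None, None, None, 62, 89, 23]


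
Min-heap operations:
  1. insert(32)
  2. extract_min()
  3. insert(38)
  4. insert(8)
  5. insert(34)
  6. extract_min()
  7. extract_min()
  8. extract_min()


insert(32) -> [32]
extract_min()->32, []
insert(38) -> [38]
insert(8) -> [8, 38]
insert(34) -> [8, 38, 34]
extract_min()->8, [34, 38]
extract_min()->34, [38]
extract_min()->38, []

Final heap: []


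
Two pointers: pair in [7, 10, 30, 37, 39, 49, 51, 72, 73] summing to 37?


lo=0(7)+hi=8(73)=80
lo=0(7)+hi=7(72)=79
lo=0(7)+hi=6(51)=58
lo=0(7)+hi=5(49)=56
lo=0(7)+hi=4(39)=46
lo=0(7)+hi=3(37)=44
lo=0(7)+hi=2(30)=37

Yes: 7+30=37


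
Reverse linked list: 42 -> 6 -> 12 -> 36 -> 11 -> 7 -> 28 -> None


Step 1: curr=42, set curr.next=prev(None) | reversed so far: 42
Step 2: curr=6, set curr.next=prev(42) | reversed so far: 6 -> 42
Step 3: curr=12, set curr.next=prev(6) | reversed so far: 12 -> 6 -> 42
Step 4: curr=36, set curr.next=prev(12) | reversed so far: 36 -> 12 -> 6 -> 42
Step 5: curr=11, set curr.next=prev(36) | reversed so far: 11 -> 36 -> 12 -> 6 -> 42
Step 6: curr=7, set curr.next=prev(11) | reversed so far: 7 -> 11 -> 36 -> 12 -> 6 -> 42
Step 7: curr=28, set curr.next=prev(7) | reversed so far: 28 -> 7 -> 11 -> 36 -> 12 -> 6 -> 42

28 -> 7 -> 11 -> 36 -> 12 -> 6 -> 42 -> None


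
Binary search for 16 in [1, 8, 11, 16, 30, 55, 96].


Step 1: lo=0, hi=6, mid=3, val=16

Found at index 3


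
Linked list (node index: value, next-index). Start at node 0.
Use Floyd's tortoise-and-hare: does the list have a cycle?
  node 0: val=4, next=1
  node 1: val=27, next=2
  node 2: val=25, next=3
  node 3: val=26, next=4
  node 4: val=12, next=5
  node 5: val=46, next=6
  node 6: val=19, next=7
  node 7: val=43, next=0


Floyd's tortoise (slow, +1) and hare (fast, +2):
  init: slow=0, fast=0
  step 1: slow=1, fast=2
  step 2: slow=2, fast=4
  step 3: slow=3, fast=6
  step 4: slow=4, fast=0
  step 5: slow=5, fast=2
  step 6: slow=6, fast=4
  step 7: slow=7, fast=6
  step 8: slow=0, fast=0
  slow == fast at node 0: cycle detected

Cycle: yes


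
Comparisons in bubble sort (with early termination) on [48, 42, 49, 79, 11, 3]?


Algorithm: bubble sort (with early termination)
Input: [48, 42, 49, 79, 11, 3]
Sorted: [3, 11, 42, 48, 49, 79]

15


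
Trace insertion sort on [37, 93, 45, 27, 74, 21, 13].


Initial: [37, 93, 45, 27, 74, 21, 13]
Insert 93: [37, 93, 45, 27, 74, 21, 13]
Insert 45: [37, 45, 93, 27, 74, 21, 13]
Insert 27: [27, 37, 45, 93, 74, 21, 13]
Insert 74: [27, 37, 45, 74, 93, 21, 13]
Insert 21: [21, 27, 37, 45, 74, 93, 13]
Insert 13: [13, 21, 27, 37, 45, 74, 93]

Sorted: [13, 21, 27, 37, 45, 74, 93]


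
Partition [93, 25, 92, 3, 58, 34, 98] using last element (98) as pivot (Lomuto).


Pivot: 98
  93 <= 98: advance i (no swap)
  25 <= 98: advance i (no swap)
  92 <= 98: advance i (no swap)
  3 <= 98: advance i (no swap)
  58 <= 98: advance i (no swap)
  34 <= 98: advance i (no swap)
Place pivot at 6: [93, 25, 92, 3, 58, 34, 98]

Partitioned: [93, 25, 92, 3, 58, 34, 98]


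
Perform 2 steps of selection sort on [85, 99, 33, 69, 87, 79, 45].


Initial: [85, 99, 33, 69, 87, 79, 45]
Step 1: min=33 at 2
  Swap: [33, 99, 85, 69, 87, 79, 45]
Step 2: min=45 at 6
  Swap: [33, 45, 85, 69, 87, 79, 99]

After 2 steps: [33, 45, 85, 69, 87, 79, 99]


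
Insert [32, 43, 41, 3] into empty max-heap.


Insert 32: [32]
Insert 43: [43, 32]
Insert 41: [43, 32, 41]
Insert 3: [43, 32, 41, 3]

Final heap: [43, 32, 41, 3]


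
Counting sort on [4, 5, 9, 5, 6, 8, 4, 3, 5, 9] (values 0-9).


Input: [4, 5, 9, 5, 6, 8, 4, 3, 5, 9]
Counts: [0, 0, 0, 1, 2, 3, 1, 0, 1, 2]

Sorted: [3, 4, 4, 5, 5, 5, 6, 8, 9, 9]


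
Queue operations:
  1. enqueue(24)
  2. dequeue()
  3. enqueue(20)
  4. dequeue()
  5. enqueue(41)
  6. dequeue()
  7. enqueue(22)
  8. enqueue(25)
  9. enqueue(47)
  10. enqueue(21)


enqueue(24) -> [24]
dequeue()->24, []
enqueue(20) -> [20]
dequeue()->20, []
enqueue(41) -> [41]
dequeue()->41, []
enqueue(22) -> [22]
enqueue(25) -> [22, 25]
enqueue(47) -> [22, 25, 47]
enqueue(21) -> [22, 25, 47, 21]

Final queue: [22, 25, 47, 21]


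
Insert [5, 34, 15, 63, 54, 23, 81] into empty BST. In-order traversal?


Insert 5: root
Insert 34: R from 5
Insert 15: R from 5 -> L from 34
Insert 63: R from 5 -> R from 34
Insert 54: R from 5 -> R from 34 -> L from 63
Insert 23: R from 5 -> L from 34 -> R from 15
Insert 81: R from 5 -> R from 34 -> R from 63

In-order: [5, 15, 23, 34, 54, 63, 81]


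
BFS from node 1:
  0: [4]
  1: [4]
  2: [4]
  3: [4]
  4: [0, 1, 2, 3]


Visit 1, enqueue [4]
Visit 4, enqueue [0, 2, 3]
Visit 0, enqueue []
Visit 2, enqueue []
Visit 3, enqueue []

BFS order: [1, 4, 0, 2, 3]


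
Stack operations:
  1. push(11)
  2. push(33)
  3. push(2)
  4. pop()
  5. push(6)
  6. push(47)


push(11) -> [11]
push(33) -> [11, 33]
push(2) -> [11, 33, 2]
pop()->2, [11, 33]
push(6) -> [11, 33, 6]
push(47) -> [11, 33, 6, 47]

Final stack: [11, 33, 6, 47]


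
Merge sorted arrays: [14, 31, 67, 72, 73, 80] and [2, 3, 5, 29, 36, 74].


Take 2 from B
Take 3 from B
Take 5 from B
Take 14 from A
Take 29 from B
Take 31 from A
Take 36 from B
Take 67 from A
Take 72 from A
Take 73 from A
Take 74 from B

Merged: [2, 3, 5, 14, 29, 31, 36, 67, 72, 73, 74, 80]


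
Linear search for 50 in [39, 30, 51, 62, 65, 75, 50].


i=0: 39!=50
i=1: 30!=50
i=2: 51!=50
i=3: 62!=50
i=4: 65!=50
i=5: 75!=50
i=6: 50==50 found!

Found at 6, 7 comps


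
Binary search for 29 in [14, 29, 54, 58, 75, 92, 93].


Step 1: lo=0, hi=6, mid=3, val=58
Step 2: lo=0, hi=2, mid=1, val=29

Found at index 1


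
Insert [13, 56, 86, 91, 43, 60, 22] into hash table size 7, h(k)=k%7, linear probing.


Insert 13: h=6 -> slot 6
Insert 56: h=0 -> slot 0
Insert 86: h=2 -> slot 2
Insert 91: h=0, 1 probes -> slot 1
Insert 43: h=1, 2 probes -> slot 3
Insert 60: h=4 -> slot 4
Insert 22: h=1, 4 probes -> slot 5

Table: [56, 91, 86, 43, 60, 22, 13]


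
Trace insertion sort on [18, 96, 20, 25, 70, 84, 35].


Initial: [18, 96, 20, 25, 70, 84, 35]
Insert 96: [18, 96, 20, 25, 70, 84, 35]
Insert 20: [18, 20, 96, 25, 70, 84, 35]
Insert 25: [18, 20, 25, 96, 70, 84, 35]
Insert 70: [18, 20, 25, 70, 96, 84, 35]
Insert 84: [18, 20, 25, 70, 84, 96, 35]
Insert 35: [18, 20, 25, 35, 70, 84, 96]

Sorted: [18, 20, 25, 35, 70, 84, 96]


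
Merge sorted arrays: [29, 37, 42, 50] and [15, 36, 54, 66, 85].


Take 15 from B
Take 29 from A
Take 36 from B
Take 37 from A
Take 42 from A
Take 50 from A

Merged: [15, 29, 36, 37, 42, 50, 54, 66, 85]


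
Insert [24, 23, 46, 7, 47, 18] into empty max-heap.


Insert 24: [24]
Insert 23: [24, 23]
Insert 46: [46, 23, 24]
Insert 7: [46, 23, 24, 7]
Insert 47: [47, 46, 24, 7, 23]
Insert 18: [47, 46, 24, 7, 23, 18]

Final heap: [47, 46, 24, 7, 23, 18]


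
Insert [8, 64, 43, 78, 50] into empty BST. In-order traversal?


Insert 8: root
Insert 64: R from 8
Insert 43: R from 8 -> L from 64
Insert 78: R from 8 -> R from 64
Insert 50: R from 8 -> L from 64 -> R from 43

In-order: [8, 43, 50, 64, 78]


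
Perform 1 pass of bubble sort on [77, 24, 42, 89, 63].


Initial: [77, 24, 42, 89, 63]
Pass 1: [24, 42, 77, 63, 89] (3 swaps)

After 1 pass: [24, 42, 77, 63, 89]


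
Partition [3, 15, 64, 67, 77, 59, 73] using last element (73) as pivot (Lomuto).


Pivot: 73
  3 <= 73: advance i (no swap)
  15 <= 73: advance i (no swap)
  64 <= 73: advance i (no swap)
  67 <= 73: advance i (no swap)
  59 <= 73: swap -> [3, 15, 64, 67, 59, 77, 73]
Place pivot at 5: [3, 15, 64, 67, 59, 73, 77]

Partitioned: [3, 15, 64, 67, 59, 73, 77]


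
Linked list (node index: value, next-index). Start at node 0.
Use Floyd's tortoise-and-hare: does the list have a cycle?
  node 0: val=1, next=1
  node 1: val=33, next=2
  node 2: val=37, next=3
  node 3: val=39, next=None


Floyd's tortoise (slow, +1) and hare (fast, +2):
  init: slow=0, fast=0
  step 1: slow=1, fast=2
  step 2: fast 2->3->None, no cycle

Cycle: no


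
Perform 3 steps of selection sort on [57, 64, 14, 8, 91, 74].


Initial: [57, 64, 14, 8, 91, 74]
Step 1: min=8 at 3
  Swap: [8, 64, 14, 57, 91, 74]
Step 2: min=14 at 2
  Swap: [8, 14, 64, 57, 91, 74]
Step 3: min=57 at 3
  Swap: [8, 14, 57, 64, 91, 74]

After 3 steps: [8, 14, 57, 64, 91, 74]


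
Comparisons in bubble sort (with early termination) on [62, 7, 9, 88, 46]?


Algorithm: bubble sort (with early termination)
Input: [62, 7, 9, 88, 46]
Sorted: [7, 9, 46, 62, 88]

9


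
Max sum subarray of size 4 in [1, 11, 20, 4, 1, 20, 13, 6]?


[0:4]: 36
[1:5]: 36
[2:6]: 45
[3:7]: 38
[4:8]: 40

Max: 45 at [2:6]


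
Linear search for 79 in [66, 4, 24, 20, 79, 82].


i=0: 66!=79
i=1: 4!=79
i=2: 24!=79
i=3: 20!=79
i=4: 79==79 found!

Found at 4, 5 comps


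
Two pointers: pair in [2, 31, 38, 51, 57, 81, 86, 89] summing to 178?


lo=0(2)+hi=7(89)=91
lo=1(31)+hi=7(89)=120
lo=2(38)+hi=7(89)=127
lo=3(51)+hi=7(89)=140
lo=4(57)+hi=7(89)=146
lo=5(81)+hi=7(89)=170
lo=6(86)+hi=7(89)=175

No pair found


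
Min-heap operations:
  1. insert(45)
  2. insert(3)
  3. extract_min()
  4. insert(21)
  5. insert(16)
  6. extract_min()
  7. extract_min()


insert(45) -> [45]
insert(3) -> [3, 45]
extract_min()->3, [45]
insert(21) -> [21, 45]
insert(16) -> [16, 45, 21]
extract_min()->16, [21, 45]
extract_min()->21, [45]

Final heap: [45]


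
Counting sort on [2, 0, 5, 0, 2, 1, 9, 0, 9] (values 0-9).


Input: [2, 0, 5, 0, 2, 1, 9, 0, 9]
Counts: [3, 1, 2, 0, 0, 1, 0, 0, 0, 2]

Sorted: [0, 0, 0, 1, 2, 2, 5, 9, 9]


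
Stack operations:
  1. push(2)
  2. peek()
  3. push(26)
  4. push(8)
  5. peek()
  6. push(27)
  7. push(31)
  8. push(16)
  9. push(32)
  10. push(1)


push(2) -> [2]
peek()->2
push(26) -> [2, 26]
push(8) -> [2, 26, 8]
peek()->8
push(27) -> [2, 26, 8, 27]
push(31) -> [2, 26, 8, 27, 31]
push(16) -> [2, 26, 8, 27, 31, 16]
push(32) -> [2, 26, 8, 27, 31, 16, 32]
push(1) -> [2, 26, 8, 27, 31, 16, 32, 1]

Final stack: [2, 26, 8, 27, 31, 16, 32, 1]


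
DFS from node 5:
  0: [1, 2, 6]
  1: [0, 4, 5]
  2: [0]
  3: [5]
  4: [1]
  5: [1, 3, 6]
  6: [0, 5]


Visit 5, push [6, 3, 1]
Visit 1, push [4, 0]
Visit 0, push [6, 2]
Visit 2, push []
Visit 6, push []
Visit 4, push []
Visit 3, push []

DFS order: [5, 1, 0, 2, 6, 4, 3]


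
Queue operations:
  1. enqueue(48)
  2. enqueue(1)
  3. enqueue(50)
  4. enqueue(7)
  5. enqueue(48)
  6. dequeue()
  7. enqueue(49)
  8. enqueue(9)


enqueue(48) -> [48]
enqueue(1) -> [48, 1]
enqueue(50) -> [48, 1, 50]
enqueue(7) -> [48, 1, 50, 7]
enqueue(48) -> [48, 1, 50, 7, 48]
dequeue()->48, [1, 50, 7, 48]
enqueue(49) -> [1, 50, 7, 48, 49]
enqueue(9) -> [1, 50, 7, 48, 49, 9]

Final queue: [1, 50, 7, 48, 49, 9]


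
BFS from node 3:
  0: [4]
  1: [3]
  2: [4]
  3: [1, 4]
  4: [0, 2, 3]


Visit 3, enqueue [1, 4]
Visit 1, enqueue []
Visit 4, enqueue [0, 2]
Visit 0, enqueue []
Visit 2, enqueue []

BFS order: [3, 1, 4, 0, 2]


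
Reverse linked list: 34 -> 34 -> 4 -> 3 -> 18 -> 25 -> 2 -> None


Step 1: curr=34, set curr.next=prev(None) | reversed so far: 34
Step 2: curr=34, set curr.next=prev(34) | reversed so far: 34 -> 34
Step 3: curr=4, set curr.next=prev(34) | reversed so far: 4 -> 34 -> 34
Step 4: curr=3, set curr.next=prev(4) | reversed so far: 3 -> 4 -> 34 -> 34
Step 5: curr=18, set curr.next=prev(3) | reversed so far: 18 -> 3 -> 4 -> 34 -> 34
Step 6: curr=25, set curr.next=prev(18) | reversed so far: 25 -> 18 -> 3 -> 4 -> 34 -> 34
Step 7: curr=2, set curr.next=prev(25) | reversed so far: 2 -> 25 -> 18 -> 3 -> 4 -> 34 -> 34

2 -> 25 -> 18 -> 3 -> 4 -> 34 -> 34 -> None


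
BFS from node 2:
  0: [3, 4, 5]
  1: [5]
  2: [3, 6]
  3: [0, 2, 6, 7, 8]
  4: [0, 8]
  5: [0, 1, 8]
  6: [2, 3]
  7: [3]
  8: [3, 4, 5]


Visit 2, enqueue [3, 6]
Visit 3, enqueue [0, 7, 8]
Visit 6, enqueue []
Visit 0, enqueue [4, 5]
Visit 7, enqueue []
Visit 8, enqueue []
Visit 4, enqueue []
Visit 5, enqueue [1]
Visit 1, enqueue []

BFS order: [2, 3, 6, 0, 7, 8, 4, 5, 1]


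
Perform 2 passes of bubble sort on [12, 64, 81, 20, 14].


Initial: [12, 64, 81, 20, 14]
Pass 1: [12, 64, 20, 14, 81] (2 swaps)
Pass 2: [12, 20, 14, 64, 81] (2 swaps)

After 2 passes: [12, 20, 14, 64, 81]


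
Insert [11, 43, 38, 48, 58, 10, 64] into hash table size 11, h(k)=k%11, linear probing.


Insert 11: h=0 -> slot 0
Insert 43: h=10 -> slot 10
Insert 38: h=5 -> slot 5
Insert 48: h=4 -> slot 4
Insert 58: h=3 -> slot 3
Insert 10: h=10, 2 probes -> slot 1
Insert 64: h=9 -> slot 9

Table: [11, 10, None, 58, 48, 38, None, None, None, 64, 43]


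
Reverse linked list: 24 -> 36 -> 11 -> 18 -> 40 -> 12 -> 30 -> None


Step 1: curr=24, set curr.next=prev(None) | reversed so far: 24
Step 2: curr=36, set curr.next=prev(24) | reversed so far: 36 -> 24
Step 3: curr=11, set curr.next=prev(36) | reversed so far: 11 -> 36 -> 24
Step 4: curr=18, set curr.next=prev(11) | reversed so far: 18 -> 11 -> 36 -> 24
Step 5: curr=40, set curr.next=prev(18) | reversed so far: 40 -> 18 -> 11 -> 36 -> 24
Step 6: curr=12, set curr.next=prev(40) | reversed so far: 12 -> 40 -> 18 -> 11 -> 36 -> 24
Step 7: curr=30, set curr.next=prev(12) | reversed so far: 30 -> 12 -> 40 -> 18 -> 11 -> 36 -> 24

30 -> 12 -> 40 -> 18 -> 11 -> 36 -> 24 -> None


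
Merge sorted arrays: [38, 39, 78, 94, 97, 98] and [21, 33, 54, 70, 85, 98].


Take 21 from B
Take 33 from B
Take 38 from A
Take 39 from A
Take 54 from B
Take 70 from B
Take 78 from A
Take 85 from B
Take 94 from A
Take 97 from A
Take 98 from A

Merged: [21, 33, 38, 39, 54, 70, 78, 85, 94, 97, 98, 98]


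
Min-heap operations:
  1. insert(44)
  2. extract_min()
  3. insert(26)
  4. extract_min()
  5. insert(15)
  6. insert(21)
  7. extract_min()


insert(44) -> [44]
extract_min()->44, []
insert(26) -> [26]
extract_min()->26, []
insert(15) -> [15]
insert(21) -> [15, 21]
extract_min()->15, [21]

Final heap: [21]


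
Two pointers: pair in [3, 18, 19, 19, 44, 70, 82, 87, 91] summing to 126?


lo=0(3)+hi=8(91)=94
lo=1(18)+hi=8(91)=109
lo=2(19)+hi=8(91)=110
lo=3(19)+hi=8(91)=110
lo=4(44)+hi=8(91)=135
lo=4(44)+hi=7(87)=131
lo=4(44)+hi=6(82)=126

Yes: 44+82=126


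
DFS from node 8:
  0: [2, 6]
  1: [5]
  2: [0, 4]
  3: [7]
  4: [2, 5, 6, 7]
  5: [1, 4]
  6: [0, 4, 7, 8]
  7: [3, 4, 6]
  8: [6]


Visit 8, push [6]
Visit 6, push [7, 4, 0]
Visit 0, push [2]
Visit 2, push [4]
Visit 4, push [7, 5]
Visit 5, push [1]
Visit 1, push []
Visit 7, push [3]
Visit 3, push []

DFS order: [8, 6, 0, 2, 4, 5, 1, 7, 3]


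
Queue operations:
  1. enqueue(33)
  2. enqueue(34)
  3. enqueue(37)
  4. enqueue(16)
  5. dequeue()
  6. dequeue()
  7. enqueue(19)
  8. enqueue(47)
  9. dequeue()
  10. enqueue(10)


enqueue(33) -> [33]
enqueue(34) -> [33, 34]
enqueue(37) -> [33, 34, 37]
enqueue(16) -> [33, 34, 37, 16]
dequeue()->33, [34, 37, 16]
dequeue()->34, [37, 16]
enqueue(19) -> [37, 16, 19]
enqueue(47) -> [37, 16, 19, 47]
dequeue()->37, [16, 19, 47]
enqueue(10) -> [16, 19, 47, 10]

Final queue: [16, 19, 47, 10]


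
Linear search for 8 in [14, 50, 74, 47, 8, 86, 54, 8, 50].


i=0: 14!=8
i=1: 50!=8
i=2: 74!=8
i=3: 47!=8
i=4: 8==8 found!

Found at 4, 5 comps


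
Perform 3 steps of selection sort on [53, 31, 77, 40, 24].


Initial: [53, 31, 77, 40, 24]
Step 1: min=24 at 4
  Swap: [24, 31, 77, 40, 53]
Step 2: min=31 at 1
  Swap: [24, 31, 77, 40, 53]
Step 3: min=40 at 3
  Swap: [24, 31, 40, 77, 53]

After 3 steps: [24, 31, 40, 77, 53]


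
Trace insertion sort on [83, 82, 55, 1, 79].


Initial: [83, 82, 55, 1, 79]
Insert 82: [82, 83, 55, 1, 79]
Insert 55: [55, 82, 83, 1, 79]
Insert 1: [1, 55, 82, 83, 79]
Insert 79: [1, 55, 79, 82, 83]

Sorted: [1, 55, 79, 82, 83]


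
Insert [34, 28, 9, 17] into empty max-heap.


Insert 34: [34]
Insert 28: [34, 28]
Insert 9: [34, 28, 9]
Insert 17: [34, 28, 9, 17]

Final heap: [34, 28, 9, 17]


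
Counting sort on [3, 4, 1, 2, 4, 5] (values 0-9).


Input: [3, 4, 1, 2, 4, 5]
Counts: [0, 1, 1, 1, 2, 1, 0, 0, 0, 0]

Sorted: [1, 2, 3, 4, 4, 5]


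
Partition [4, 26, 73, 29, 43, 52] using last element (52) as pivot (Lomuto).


Pivot: 52
  4 <= 52: advance i (no swap)
  26 <= 52: advance i (no swap)
  29 <= 52: swap -> [4, 26, 29, 73, 43, 52]
  43 <= 52: swap -> [4, 26, 29, 43, 73, 52]
Place pivot at 4: [4, 26, 29, 43, 52, 73]

Partitioned: [4, 26, 29, 43, 52, 73]


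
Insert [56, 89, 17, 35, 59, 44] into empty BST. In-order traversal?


Insert 56: root
Insert 89: R from 56
Insert 17: L from 56
Insert 35: L from 56 -> R from 17
Insert 59: R from 56 -> L from 89
Insert 44: L from 56 -> R from 17 -> R from 35

In-order: [17, 35, 44, 56, 59, 89]


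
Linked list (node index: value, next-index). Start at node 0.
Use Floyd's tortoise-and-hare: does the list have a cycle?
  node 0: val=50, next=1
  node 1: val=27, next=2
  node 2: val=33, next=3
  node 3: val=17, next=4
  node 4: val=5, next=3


Floyd's tortoise (slow, +1) and hare (fast, +2):
  init: slow=0, fast=0
  step 1: slow=1, fast=2
  step 2: slow=2, fast=4
  step 3: slow=3, fast=4
  step 4: slow=4, fast=4
  slow == fast at node 4: cycle detected

Cycle: yes


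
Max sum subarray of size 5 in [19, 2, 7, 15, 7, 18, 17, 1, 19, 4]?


[0:5]: 50
[1:6]: 49
[2:7]: 64
[3:8]: 58
[4:9]: 62
[5:10]: 59

Max: 64 at [2:7]


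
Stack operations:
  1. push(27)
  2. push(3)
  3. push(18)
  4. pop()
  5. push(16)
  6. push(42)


push(27) -> [27]
push(3) -> [27, 3]
push(18) -> [27, 3, 18]
pop()->18, [27, 3]
push(16) -> [27, 3, 16]
push(42) -> [27, 3, 16, 42]

Final stack: [27, 3, 16, 42]


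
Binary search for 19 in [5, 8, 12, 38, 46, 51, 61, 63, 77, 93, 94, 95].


Step 1: lo=0, hi=11, mid=5, val=51
Step 2: lo=0, hi=4, mid=2, val=12
Step 3: lo=3, hi=4, mid=3, val=38

Not found


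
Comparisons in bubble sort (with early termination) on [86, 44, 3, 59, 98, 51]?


Algorithm: bubble sort (with early termination)
Input: [86, 44, 3, 59, 98, 51]
Sorted: [3, 44, 51, 59, 86, 98]

14


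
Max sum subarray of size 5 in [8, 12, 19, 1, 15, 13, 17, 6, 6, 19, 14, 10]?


[0:5]: 55
[1:6]: 60
[2:7]: 65
[3:8]: 52
[4:9]: 57
[5:10]: 61
[6:11]: 62
[7:12]: 55

Max: 65 at [2:7]


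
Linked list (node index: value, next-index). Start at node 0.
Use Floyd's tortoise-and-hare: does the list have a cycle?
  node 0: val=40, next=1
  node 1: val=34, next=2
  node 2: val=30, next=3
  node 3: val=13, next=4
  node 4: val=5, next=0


Floyd's tortoise (slow, +1) and hare (fast, +2):
  init: slow=0, fast=0
  step 1: slow=1, fast=2
  step 2: slow=2, fast=4
  step 3: slow=3, fast=1
  step 4: slow=4, fast=3
  step 5: slow=0, fast=0
  slow == fast at node 0: cycle detected

Cycle: yes


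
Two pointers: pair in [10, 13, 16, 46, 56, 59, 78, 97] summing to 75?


lo=0(10)+hi=7(97)=107
lo=0(10)+hi=6(78)=88
lo=0(10)+hi=5(59)=69
lo=1(13)+hi=5(59)=72
lo=2(16)+hi=5(59)=75

Yes: 16+59=75


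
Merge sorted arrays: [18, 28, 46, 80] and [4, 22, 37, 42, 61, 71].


Take 4 from B
Take 18 from A
Take 22 from B
Take 28 from A
Take 37 from B
Take 42 from B
Take 46 from A
Take 61 from B
Take 71 from B

Merged: [4, 18, 22, 28, 37, 42, 46, 61, 71, 80]


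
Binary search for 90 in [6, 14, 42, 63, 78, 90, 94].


Step 1: lo=0, hi=6, mid=3, val=63
Step 2: lo=4, hi=6, mid=5, val=90

Found at index 5


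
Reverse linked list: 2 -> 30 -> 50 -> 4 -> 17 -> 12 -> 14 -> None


Step 1: curr=2, set curr.next=prev(None) | reversed so far: 2
Step 2: curr=30, set curr.next=prev(2) | reversed so far: 30 -> 2
Step 3: curr=50, set curr.next=prev(30) | reversed so far: 50 -> 30 -> 2
Step 4: curr=4, set curr.next=prev(50) | reversed so far: 4 -> 50 -> 30 -> 2
Step 5: curr=17, set curr.next=prev(4) | reversed so far: 17 -> 4 -> 50 -> 30 -> 2
Step 6: curr=12, set curr.next=prev(17) | reversed so far: 12 -> 17 -> 4 -> 50 -> 30 -> 2
Step 7: curr=14, set curr.next=prev(12) | reversed so far: 14 -> 12 -> 17 -> 4 -> 50 -> 30 -> 2

14 -> 12 -> 17 -> 4 -> 50 -> 30 -> 2 -> None


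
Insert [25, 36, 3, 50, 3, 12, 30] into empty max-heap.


Insert 25: [25]
Insert 36: [36, 25]
Insert 3: [36, 25, 3]
Insert 50: [50, 36, 3, 25]
Insert 3: [50, 36, 3, 25, 3]
Insert 12: [50, 36, 12, 25, 3, 3]
Insert 30: [50, 36, 30, 25, 3, 3, 12]

Final heap: [50, 36, 30, 25, 3, 3, 12]


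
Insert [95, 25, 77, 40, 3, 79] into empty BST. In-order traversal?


Insert 95: root
Insert 25: L from 95
Insert 77: L from 95 -> R from 25
Insert 40: L from 95 -> R from 25 -> L from 77
Insert 3: L from 95 -> L from 25
Insert 79: L from 95 -> R from 25 -> R from 77

In-order: [3, 25, 40, 77, 79, 95]


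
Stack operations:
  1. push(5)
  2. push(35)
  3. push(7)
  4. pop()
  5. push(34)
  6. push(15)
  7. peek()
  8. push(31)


push(5) -> [5]
push(35) -> [5, 35]
push(7) -> [5, 35, 7]
pop()->7, [5, 35]
push(34) -> [5, 35, 34]
push(15) -> [5, 35, 34, 15]
peek()->15
push(31) -> [5, 35, 34, 15, 31]

Final stack: [5, 35, 34, 15, 31]


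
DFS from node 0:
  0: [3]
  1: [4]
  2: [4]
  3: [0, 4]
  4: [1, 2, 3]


Visit 0, push [3]
Visit 3, push [4]
Visit 4, push [2, 1]
Visit 1, push []
Visit 2, push []

DFS order: [0, 3, 4, 1, 2]


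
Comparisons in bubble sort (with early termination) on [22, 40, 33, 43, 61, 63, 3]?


Algorithm: bubble sort (with early termination)
Input: [22, 40, 33, 43, 61, 63, 3]
Sorted: [3, 22, 33, 40, 43, 61, 63]

21


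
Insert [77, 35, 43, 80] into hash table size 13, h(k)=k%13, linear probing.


Insert 77: h=12 -> slot 12
Insert 35: h=9 -> slot 9
Insert 43: h=4 -> slot 4
Insert 80: h=2 -> slot 2

Table: [None, None, 80, None, 43, None, None, None, None, 35, None, None, 77]


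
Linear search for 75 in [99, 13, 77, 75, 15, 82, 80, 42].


i=0: 99!=75
i=1: 13!=75
i=2: 77!=75
i=3: 75==75 found!

Found at 3, 4 comps


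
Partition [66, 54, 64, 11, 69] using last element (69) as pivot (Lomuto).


Pivot: 69
  66 <= 69: advance i (no swap)
  54 <= 69: advance i (no swap)
  64 <= 69: advance i (no swap)
  11 <= 69: advance i (no swap)
Place pivot at 4: [66, 54, 64, 11, 69]

Partitioned: [66, 54, 64, 11, 69]


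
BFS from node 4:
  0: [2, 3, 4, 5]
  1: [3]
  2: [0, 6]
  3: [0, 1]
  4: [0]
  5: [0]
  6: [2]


Visit 4, enqueue [0]
Visit 0, enqueue [2, 3, 5]
Visit 2, enqueue [6]
Visit 3, enqueue [1]
Visit 5, enqueue []
Visit 6, enqueue []
Visit 1, enqueue []

BFS order: [4, 0, 2, 3, 5, 6, 1]


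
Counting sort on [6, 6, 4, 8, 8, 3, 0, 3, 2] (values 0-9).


Input: [6, 6, 4, 8, 8, 3, 0, 3, 2]
Counts: [1, 0, 1, 2, 1, 0, 2, 0, 2, 0]

Sorted: [0, 2, 3, 3, 4, 6, 6, 8, 8]


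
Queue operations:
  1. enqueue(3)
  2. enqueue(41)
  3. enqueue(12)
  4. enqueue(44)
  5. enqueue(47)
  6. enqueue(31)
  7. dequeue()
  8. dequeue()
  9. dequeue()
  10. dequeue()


enqueue(3) -> [3]
enqueue(41) -> [3, 41]
enqueue(12) -> [3, 41, 12]
enqueue(44) -> [3, 41, 12, 44]
enqueue(47) -> [3, 41, 12, 44, 47]
enqueue(31) -> [3, 41, 12, 44, 47, 31]
dequeue()->3, [41, 12, 44, 47, 31]
dequeue()->41, [12, 44, 47, 31]
dequeue()->12, [44, 47, 31]
dequeue()->44, [47, 31]

Final queue: [47, 31]


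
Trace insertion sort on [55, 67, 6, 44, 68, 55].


Initial: [55, 67, 6, 44, 68, 55]
Insert 67: [55, 67, 6, 44, 68, 55]
Insert 6: [6, 55, 67, 44, 68, 55]
Insert 44: [6, 44, 55, 67, 68, 55]
Insert 68: [6, 44, 55, 67, 68, 55]
Insert 55: [6, 44, 55, 55, 67, 68]

Sorted: [6, 44, 55, 55, 67, 68]


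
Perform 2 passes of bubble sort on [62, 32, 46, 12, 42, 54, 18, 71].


Initial: [62, 32, 46, 12, 42, 54, 18, 71]
Pass 1: [32, 46, 12, 42, 54, 18, 62, 71] (6 swaps)
Pass 2: [32, 12, 42, 46, 18, 54, 62, 71] (3 swaps)

After 2 passes: [32, 12, 42, 46, 18, 54, 62, 71]


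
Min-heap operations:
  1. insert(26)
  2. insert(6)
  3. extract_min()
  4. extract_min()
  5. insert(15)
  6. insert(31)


insert(26) -> [26]
insert(6) -> [6, 26]
extract_min()->6, [26]
extract_min()->26, []
insert(15) -> [15]
insert(31) -> [15, 31]

Final heap: [15, 31]


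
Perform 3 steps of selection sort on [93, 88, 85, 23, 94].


Initial: [93, 88, 85, 23, 94]
Step 1: min=23 at 3
  Swap: [23, 88, 85, 93, 94]
Step 2: min=85 at 2
  Swap: [23, 85, 88, 93, 94]
Step 3: min=88 at 2
  Swap: [23, 85, 88, 93, 94]

After 3 steps: [23, 85, 88, 93, 94]


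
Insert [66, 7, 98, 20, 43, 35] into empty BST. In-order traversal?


Insert 66: root
Insert 7: L from 66
Insert 98: R from 66
Insert 20: L from 66 -> R from 7
Insert 43: L from 66 -> R from 7 -> R from 20
Insert 35: L from 66 -> R from 7 -> R from 20 -> L from 43

In-order: [7, 20, 35, 43, 66, 98]


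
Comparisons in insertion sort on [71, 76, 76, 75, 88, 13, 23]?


Algorithm: insertion sort
Input: [71, 76, 76, 75, 88, 13, 23]
Sorted: [13, 23, 71, 75, 76, 76, 88]

17


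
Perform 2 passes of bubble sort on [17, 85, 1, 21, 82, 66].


Initial: [17, 85, 1, 21, 82, 66]
Pass 1: [17, 1, 21, 82, 66, 85] (4 swaps)
Pass 2: [1, 17, 21, 66, 82, 85] (2 swaps)

After 2 passes: [1, 17, 21, 66, 82, 85]


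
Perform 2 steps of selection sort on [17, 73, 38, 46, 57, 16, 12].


Initial: [17, 73, 38, 46, 57, 16, 12]
Step 1: min=12 at 6
  Swap: [12, 73, 38, 46, 57, 16, 17]
Step 2: min=16 at 5
  Swap: [12, 16, 38, 46, 57, 73, 17]

After 2 steps: [12, 16, 38, 46, 57, 73, 17]


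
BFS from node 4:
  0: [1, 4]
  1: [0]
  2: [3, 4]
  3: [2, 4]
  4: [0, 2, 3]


Visit 4, enqueue [0, 2, 3]
Visit 0, enqueue [1]
Visit 2, enqueue []
Visit 3, enqueue []
Visit 1, enqueue []

BFS order: [4, 0, 2, 3, 1]


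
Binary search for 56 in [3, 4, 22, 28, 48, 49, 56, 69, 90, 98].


Step 1: lo=0, hi=9, mid=4, val=48
Step 2: lo=5, hi=9, mid=7, val=69
Step 3: lo=5, hi=6, mid=5, val=49
Step 4: lo=6, hi=6, mid=6, val=56

Found at index 6


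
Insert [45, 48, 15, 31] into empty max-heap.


Insert 45: [45]
Insert 48: [48, 45]
Insert 15: [48, 45, 15]
Insert 31: [48, 45, 15, 31]

Final heap: [48, 45, 15, 31]


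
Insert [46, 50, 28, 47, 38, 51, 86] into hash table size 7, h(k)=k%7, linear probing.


Insert 46: h=4 -> slot 4
Insert 50: h=1 -> slot 1
Insert 28: h=0 -> slot 0
Insert 47: h=5 -> slot 5
Insert 38: h=3 -> slot 3
Insert 51: h=2 -> slot 2
Insert 86: h=2, 4 probes -> slot 6

Table: [28, 50, 51, 38, 46, 47, 86]


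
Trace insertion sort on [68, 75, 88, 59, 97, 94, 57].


Initial: [68, 75, 88, 59, 97, 94, 57]
Insert 75: [68, 75, 88, 59, 97, 94, 57]
Insert 88: [68, 75, 88, 59, 97, 94, 57]
Insert 59: [59, 68, 75, 88, 97, 94, 57]
Insert 97: [59, 68, 75, 88, 97, 94, 57]
Insert 94: [59, 68, 75, 88, 94, 97, 57]
Insert 57: [57, 59, 68, 75, 88, 94, 97]

Sorted: [57, 59, 68, 75, 88, 94, 97]
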